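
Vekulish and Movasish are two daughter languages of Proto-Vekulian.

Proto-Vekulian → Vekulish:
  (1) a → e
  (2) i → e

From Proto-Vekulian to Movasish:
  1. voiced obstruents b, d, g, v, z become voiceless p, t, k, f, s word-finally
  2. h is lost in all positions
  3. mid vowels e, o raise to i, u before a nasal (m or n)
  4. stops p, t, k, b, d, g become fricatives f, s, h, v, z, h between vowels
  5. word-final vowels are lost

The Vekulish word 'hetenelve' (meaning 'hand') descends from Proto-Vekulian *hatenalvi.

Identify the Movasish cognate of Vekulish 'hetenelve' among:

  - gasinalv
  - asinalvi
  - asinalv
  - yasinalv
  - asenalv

asinalv

Movasish: *hatenalvi
  hatenalvi (rule 1 does not apply)
  hatenalvi → atenalvi   [h-loss]
  atenalvi → atinalvi   [pre-nasal raising]
  atinalvi → asinalvi   [intervocalic lenition]
  asinalvi → asinalv   [apocope]
  giving Movasish asinalv.
Only 'asinalv' matches the regular Movasish development of *hatenalvi.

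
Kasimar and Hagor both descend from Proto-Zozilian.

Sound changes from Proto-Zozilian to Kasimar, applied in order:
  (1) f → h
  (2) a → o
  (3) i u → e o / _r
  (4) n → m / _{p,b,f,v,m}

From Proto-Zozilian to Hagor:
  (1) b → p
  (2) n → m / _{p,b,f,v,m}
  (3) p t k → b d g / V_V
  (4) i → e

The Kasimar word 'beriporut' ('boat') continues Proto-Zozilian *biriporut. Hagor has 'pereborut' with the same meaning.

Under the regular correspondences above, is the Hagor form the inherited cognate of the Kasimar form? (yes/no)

yes

Derive the expected Hagor reflex of *biriporut:
Hagor: *biriporut > piriporut > piriborut > pereborut  (by unconditioned shift, intervocalic voicing, vowel merger)
Hagor 'pereborut' matches the regular reflex exactly, so the pair is cognate.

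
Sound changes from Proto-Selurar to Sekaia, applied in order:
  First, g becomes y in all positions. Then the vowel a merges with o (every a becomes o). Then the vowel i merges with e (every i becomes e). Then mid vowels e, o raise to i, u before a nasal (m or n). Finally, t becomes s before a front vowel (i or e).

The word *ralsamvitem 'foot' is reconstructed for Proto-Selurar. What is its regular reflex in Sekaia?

rolsumvesim

Sekaia: *ralsamvitem > rolsomvitem > rolsomvetem > rolsumvetim > rolsumvesim  (by vowel merger, vowel merger, pre-nasal raising, palatalisation)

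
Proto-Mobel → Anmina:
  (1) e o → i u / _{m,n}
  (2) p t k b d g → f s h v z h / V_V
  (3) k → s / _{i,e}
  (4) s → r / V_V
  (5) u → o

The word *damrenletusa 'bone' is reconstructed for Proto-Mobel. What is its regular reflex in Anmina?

Anmina: start from *damrenletusa.
  rule 1 (pre-nasal raising): damrenletusa → damrinletusa
  rule 2 (intervocalic lenition): damrinletusa → damrinlesusa
  rule 3: no change — damrinlesusa
  rule 4 (rhotacism): damrinlesusa → damrinlerura
  rule 5 (vowel merger): damrinlerura → damrinlerora
  ⇒ Anmina damrinlerora

damrinlerora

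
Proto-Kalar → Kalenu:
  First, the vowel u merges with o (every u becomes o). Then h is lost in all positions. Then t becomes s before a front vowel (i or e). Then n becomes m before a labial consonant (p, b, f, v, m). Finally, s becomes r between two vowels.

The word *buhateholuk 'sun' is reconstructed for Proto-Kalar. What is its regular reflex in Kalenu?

Kalenu: start from *buhateholuk.
  rule 1 (vowel merger): buhateholuk → bohateholok
  rule 2 (h-loss): bohateholok → boateolok
  rule 3 (palatalisation): boateolok → boaseolok
  rule 4: no change — boaseolok
  rule 5 (rhotacism): boaseolok → boareolok
  ⇒ Kalenu boareolok

boareolok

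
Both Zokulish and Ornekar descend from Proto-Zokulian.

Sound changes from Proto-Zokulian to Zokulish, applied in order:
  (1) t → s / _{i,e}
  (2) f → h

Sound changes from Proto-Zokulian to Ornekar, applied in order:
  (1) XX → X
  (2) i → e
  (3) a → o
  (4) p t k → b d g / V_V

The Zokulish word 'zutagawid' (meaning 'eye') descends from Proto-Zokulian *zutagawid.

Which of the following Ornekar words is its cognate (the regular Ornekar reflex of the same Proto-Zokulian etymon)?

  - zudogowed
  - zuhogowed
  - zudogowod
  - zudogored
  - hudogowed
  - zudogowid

zudogowed

Ornekar: *zutagawid
  zutagawid (rule 1 does not apply)
  zutagawid → zutagawed   [vowel merger]
  zutagawed → zutogowed   [vowel merger]
  zutogowed → zudogowed   [intervocalic voicing]
  giving Ornekar zudogowed.
Among the options, 'zudogowed' alone shows every Ornekar change applied in order.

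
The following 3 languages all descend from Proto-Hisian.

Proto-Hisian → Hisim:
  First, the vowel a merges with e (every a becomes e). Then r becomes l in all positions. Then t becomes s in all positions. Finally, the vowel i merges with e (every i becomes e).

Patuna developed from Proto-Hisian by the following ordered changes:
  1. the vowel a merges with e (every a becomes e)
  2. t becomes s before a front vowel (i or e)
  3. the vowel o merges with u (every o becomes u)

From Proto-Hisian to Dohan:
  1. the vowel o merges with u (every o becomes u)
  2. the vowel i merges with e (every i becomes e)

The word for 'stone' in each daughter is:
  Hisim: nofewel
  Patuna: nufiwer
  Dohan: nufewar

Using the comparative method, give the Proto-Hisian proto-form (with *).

*nofiwar

Position 2: Hisim has o, Patuna has u, Dohan has u. Hisim preserves o here (none of its changes turn any other segment into o), so the proto-segment is *o.
Position 6: Hisim has e, Patuna has e, Dohan has a. Dohan preserves a here (none of its changes turn any other segment into a), so the proto-segment is *a.
Position 7: Hisim has l, Patuna has r, Dohan has r. Patuna preserves r here (none of its changes turn any other segment into r), so the proto-segment is *r.
Verify the candidate proto-form against each daughter:
Hisim: *nofiwar > nofiwer > nofiwel > nofewel  (by vowel merger, unconditioned shift, vowel merger)
Patuna: start from *nofiwar.
  rule 1 (vowel merger): nofiwar → nofiwer
  rule 2: no change — nofiwer
  rule 3 (vowel merger): nofiwer → nufiwer
  ⇒ Patuna nufiwer
Dohan: start from *nofiwar.
  rule 1 (vowel merger): nofiwar → nufiwar
  rule 2 (vowel merger): nufiwar → nufewar
  ⇒ Dohan nufewar
No other proto-form is consistent with every reflex, so the reconstruction is *nofiwar.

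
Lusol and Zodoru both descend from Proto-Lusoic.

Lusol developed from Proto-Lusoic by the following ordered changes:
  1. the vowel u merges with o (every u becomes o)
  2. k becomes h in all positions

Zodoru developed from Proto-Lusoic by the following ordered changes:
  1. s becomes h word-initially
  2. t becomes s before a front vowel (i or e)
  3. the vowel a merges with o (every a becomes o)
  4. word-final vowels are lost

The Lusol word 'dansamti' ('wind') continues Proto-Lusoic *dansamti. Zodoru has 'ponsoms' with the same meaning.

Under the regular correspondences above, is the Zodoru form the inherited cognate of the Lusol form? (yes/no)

no

Derive the expected Zodoru reflex of *dansamti:
Zodoru: start from *dansamti.
  rule 1: no change — dansamti
  rule 2 (palatalisation): dansamti → dansamsi
  rule 3 (vowel merger): dansamsi → donsomsi
  rule 4 (apocope): donsomsi → donsoms
  ⇒ Zodoru donsoms
The regular Zodoru reflex would be 'donsoms', but the attested form is 'ponsoms'. The correspondence is irregular, so they are not cognates (the Zodoru form has a different source).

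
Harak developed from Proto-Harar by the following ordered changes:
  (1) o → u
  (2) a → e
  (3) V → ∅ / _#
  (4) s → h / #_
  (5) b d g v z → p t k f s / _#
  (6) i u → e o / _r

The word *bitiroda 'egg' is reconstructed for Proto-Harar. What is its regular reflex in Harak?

biterut

Harak: *bitiroda
  bitiroda → bitiruda   [vowel merger]
  bitiruda → bitirude   [vowel merger]
  bitirude → bitirud   [apocope]
  bitirud (rule 4 does not apply)
  bitirud → bitirut   [final devoicing]
  bitirut → biterut   [pre-rhotic lowering]
  giving Harak biterut.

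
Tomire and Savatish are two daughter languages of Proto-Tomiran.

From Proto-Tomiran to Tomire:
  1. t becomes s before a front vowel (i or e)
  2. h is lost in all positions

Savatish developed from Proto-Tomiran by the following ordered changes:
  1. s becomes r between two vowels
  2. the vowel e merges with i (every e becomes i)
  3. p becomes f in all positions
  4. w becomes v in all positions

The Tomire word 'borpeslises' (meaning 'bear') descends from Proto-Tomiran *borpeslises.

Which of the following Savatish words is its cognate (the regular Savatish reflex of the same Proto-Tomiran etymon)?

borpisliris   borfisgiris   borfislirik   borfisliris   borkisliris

Savatish: start from *borpeslises.
  rule 1 (rhotacism): borpeslises → borpeslires
  rule 2 (vowel merger): borpeslires → borpisliris
  rule 3 (unconditioned shift): borpisliris → borfisliris
  rule 4: no change — borfisliris
  ⇒ Savatish borfisliris
The other candidates each miss or misapply at least one Savatish change.

borfisliris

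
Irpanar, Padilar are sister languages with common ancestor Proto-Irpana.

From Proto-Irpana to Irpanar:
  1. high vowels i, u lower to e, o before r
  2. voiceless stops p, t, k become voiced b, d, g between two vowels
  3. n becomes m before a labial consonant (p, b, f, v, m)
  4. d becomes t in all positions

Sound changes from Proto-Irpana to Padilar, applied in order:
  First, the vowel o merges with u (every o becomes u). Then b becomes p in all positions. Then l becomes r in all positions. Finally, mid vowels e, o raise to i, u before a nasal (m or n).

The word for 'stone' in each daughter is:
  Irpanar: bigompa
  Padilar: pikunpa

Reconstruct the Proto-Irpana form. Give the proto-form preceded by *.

Position 3: Irpanar has g, Padilar has k. Padilar preserves k here (none of its changes turn any other segment into k), so the proto-segment is *k.
Position 5: Irpanar has m, Padilar has n. Padilar preserves n here (none of its changes turn any other segment into n), so the proto-segment is *n.
Continuing position by position gives *bikonpa; check it forward:
Irpanar: start from *bikonpa.
  rule 1: no change — bikonpa
  rule 2 (intervocalic voicing): bikonpa → bigonpa
  rule 3 (nasal place assimilation): bigonpa → bigompa
  rule 4: no change — bigompa
  ⇒ Irpanar bigompa
Padilar: *bikonpa > bikunpa > pikunpa  (by vowel merger, unconditioned shift)
Only *bikonpa yields all of Irpanar bigompa, Padilar pikunpa.

*bikonpa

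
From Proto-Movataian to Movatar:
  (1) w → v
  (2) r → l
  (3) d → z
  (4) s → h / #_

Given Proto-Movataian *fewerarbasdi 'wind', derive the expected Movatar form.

Movatar: start from *fewerarbasdi.
  rule 1 (unconditioned shift): fewerarbasdi → feverarbasdi
  rule 2 (unconditioned shift): feverarbasdi → fevelalbasdi
  rule 3 (unconditioned shift): fevelalbasdi → fevelalbaszi
  rule 4: no change — fevelalbaszi
  ⇒ Movatar fevelalbaszi

fevelalbaszi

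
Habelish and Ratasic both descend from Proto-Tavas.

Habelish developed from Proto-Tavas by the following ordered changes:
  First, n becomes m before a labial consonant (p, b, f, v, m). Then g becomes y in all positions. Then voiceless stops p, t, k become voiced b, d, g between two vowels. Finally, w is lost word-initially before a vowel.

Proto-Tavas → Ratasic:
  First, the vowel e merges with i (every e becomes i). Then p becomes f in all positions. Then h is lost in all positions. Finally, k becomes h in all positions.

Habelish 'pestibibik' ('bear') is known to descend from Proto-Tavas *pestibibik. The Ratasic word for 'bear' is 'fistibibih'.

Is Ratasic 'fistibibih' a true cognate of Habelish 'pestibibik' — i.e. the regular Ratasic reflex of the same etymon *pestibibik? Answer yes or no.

yes

Derive the expected Ratasic reflex of *pestibibik:
Ratasic: start from *pestibibik.
  rule 1 (vowel merger): pestibibik → pistibibik
  rule 2 (unconditioned shift): pistibibik → fistibibik
  rule 3: no change — fistibibik
  rule 4 (unconditioned shift): fistibibik → fistibibih
  ⇒ Ratasic fistibibih
Ratasic 'fistibibih' matches the regular reflex exactly, so the pair is cognate.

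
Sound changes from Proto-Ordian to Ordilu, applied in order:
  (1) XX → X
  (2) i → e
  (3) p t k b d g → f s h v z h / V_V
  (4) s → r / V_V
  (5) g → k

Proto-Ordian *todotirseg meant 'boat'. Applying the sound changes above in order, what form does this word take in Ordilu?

tozorersek

Ordilu: *todotirseg > todoterseg > tozoserseg > tozorerseg > tozorersek  (by vowel merger, intervocalic lenition, rhotacism, unconditioned shift)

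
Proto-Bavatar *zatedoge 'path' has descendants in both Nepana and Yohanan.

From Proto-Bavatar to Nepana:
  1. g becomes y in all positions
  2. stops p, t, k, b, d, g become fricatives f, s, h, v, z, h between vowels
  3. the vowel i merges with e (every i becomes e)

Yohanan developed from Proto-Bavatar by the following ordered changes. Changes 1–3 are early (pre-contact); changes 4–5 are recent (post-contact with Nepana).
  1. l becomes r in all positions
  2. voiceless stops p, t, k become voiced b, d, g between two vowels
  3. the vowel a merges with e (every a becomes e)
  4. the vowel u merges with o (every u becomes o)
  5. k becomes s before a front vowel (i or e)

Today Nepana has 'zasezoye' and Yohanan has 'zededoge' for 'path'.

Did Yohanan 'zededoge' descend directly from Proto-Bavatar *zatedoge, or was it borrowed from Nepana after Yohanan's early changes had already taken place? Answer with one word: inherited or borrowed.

inherited

If inherited, *zatedoge would pass through all of Yohanan's changes:
Yohanan: *zatedoge > zadedoge > zededoge  (by intervocalic voicing, vowel merger)
If borrowed from Nepana 'zasezoye' after the early changes, it would undergo only the recent ones:
  rule 4 (vowel merger): no change (zasezoye)
  rule 5 (palatalisation): no change (zasezoye)
  ⇒ as a loan: zasezoye
Yohanan 'zededoge' matches the inherited outcome exactly, so it is an inherited cognate, not a loan.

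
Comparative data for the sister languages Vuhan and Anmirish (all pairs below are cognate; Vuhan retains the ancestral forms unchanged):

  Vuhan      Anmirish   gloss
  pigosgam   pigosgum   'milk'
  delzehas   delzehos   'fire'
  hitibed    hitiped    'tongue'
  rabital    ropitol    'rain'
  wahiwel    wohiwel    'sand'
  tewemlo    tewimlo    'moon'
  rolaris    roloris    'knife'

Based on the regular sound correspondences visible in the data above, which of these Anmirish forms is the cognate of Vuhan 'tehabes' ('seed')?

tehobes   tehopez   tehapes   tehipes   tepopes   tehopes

tehopes

rabital ~ ropitol — Vuhan a corresponds to Anmirish o after a consonant, before a labial obstruent.
hitibed ~ hitiped — Vuhan b corresponds to Anmirish p between vowels (before a front vowel).
Applying these to Vuhan 'tehabes':
  tehabes → tehobes   (a→o after a consonant, before a labial obstruent)
  tehobes → tehopes   (b→p between vowels (before a front vowel))
So the Anmirish cognate is 'tehopes'.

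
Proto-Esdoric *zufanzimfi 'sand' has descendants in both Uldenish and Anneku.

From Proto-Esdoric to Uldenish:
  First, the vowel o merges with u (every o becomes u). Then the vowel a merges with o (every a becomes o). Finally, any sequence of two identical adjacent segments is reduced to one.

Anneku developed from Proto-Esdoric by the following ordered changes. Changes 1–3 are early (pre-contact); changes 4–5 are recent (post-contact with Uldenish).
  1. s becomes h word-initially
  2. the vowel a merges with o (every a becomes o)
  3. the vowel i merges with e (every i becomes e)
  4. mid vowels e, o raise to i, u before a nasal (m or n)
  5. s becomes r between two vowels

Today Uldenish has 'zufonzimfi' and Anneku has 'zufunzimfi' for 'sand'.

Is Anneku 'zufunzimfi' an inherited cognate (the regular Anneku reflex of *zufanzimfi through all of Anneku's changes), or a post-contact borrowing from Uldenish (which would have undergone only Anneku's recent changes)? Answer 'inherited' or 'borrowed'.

If inherited, *zufanzimfi would pass through all of Anneku's changes:
Anneku: start from *zufanzimfi.
  rule 1: no change — zufanzimfi
  rule 2 (vowel merger): zufanzimfi → zufonzimfi
  rule 3 (vowel merger): zufonzimfi → zufonzemfe
  rule 4 (pre-nasal raising): zufonzemfe → zufunzimfe
  rule 5: no change — zufunzimfe
  ⇒ Anneku zufunzimfe
If borrowed from Uldenish 'zufonzimfi' after the early changes, it would undergo only the recent ones:
  rule 4 (pre-nasal raising): zufonzimfi → zufunzimfi
  rule 5 (rhotacism): no change (zufunzimfi)
  ⇒ as a loan: zufunzimfi
Anneku 'zufunzimfi' matches the loan outcome 'zufunzimfi', not the inherited 'zufunzimfe' — it skipped the early Anneku changes, so it was borrowed from Uldenish.

borrowed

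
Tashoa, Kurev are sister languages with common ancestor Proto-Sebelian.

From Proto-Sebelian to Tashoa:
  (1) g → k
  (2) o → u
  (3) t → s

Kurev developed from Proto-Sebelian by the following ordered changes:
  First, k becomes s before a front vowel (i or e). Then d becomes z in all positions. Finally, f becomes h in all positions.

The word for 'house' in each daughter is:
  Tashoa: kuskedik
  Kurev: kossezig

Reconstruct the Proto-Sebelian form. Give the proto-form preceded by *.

Position 2: Tashoa has u, Kurev has o. Kurev preserves o here (none of its changes turn any other segment into o), so the proto-segment is *o.
Position 4: Tashoa has k, Kurev has s. Taking the neighbouring segments as reconstructed: Tashoa k could go back to *k or *g; Kurev s could go back to *k or *s — the one source consistent with every daughter is *k.
Position 8: Tashoa has k, Kurev has g. Kurev preserves g here (none of its changes turn any other segment into g), so the proto-segment is *g.
This points to *koskedig. Verify forward in each daughter:
Tashoa: start from *koskedig.
  rule 1 (unconditioned shift): koskedig → koskedik
  rule 2 (vowel merger): koskedik → kuskedik
  rule 3: no change — kuskedik
  ⇒ Tashoa kuskedik
Kurev: *koskedig
  koskedig → kossedig   [palatalisation]
  kossedig → kossezig   [unconditioned shift]
  kossezig (rule 3 does not apply)
  giving Kurev kossezig.
No other proto-form is consistent with every reflex, so the reconstruction is *koskedig.

*koskedig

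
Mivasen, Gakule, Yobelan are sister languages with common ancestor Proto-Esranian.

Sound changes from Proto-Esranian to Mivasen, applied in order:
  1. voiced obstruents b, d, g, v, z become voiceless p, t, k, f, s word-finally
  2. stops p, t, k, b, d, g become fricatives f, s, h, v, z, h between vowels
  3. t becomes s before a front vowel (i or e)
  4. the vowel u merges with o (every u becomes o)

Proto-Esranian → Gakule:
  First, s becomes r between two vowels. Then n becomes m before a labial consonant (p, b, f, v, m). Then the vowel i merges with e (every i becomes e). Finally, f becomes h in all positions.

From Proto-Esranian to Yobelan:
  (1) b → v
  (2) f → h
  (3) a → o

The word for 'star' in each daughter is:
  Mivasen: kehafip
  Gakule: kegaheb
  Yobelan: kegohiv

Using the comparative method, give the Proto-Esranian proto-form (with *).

*kegafib

Position 3: Mivasen has h, Gakule has g, Yobelan has g. Gakule preserves g here (none of its changes turn any other segment into g), so the proto-segment is *g.
Position 7: Mivasen has p, Gakule has b, Yobelan has v. Gakule preserves b here (none of its changes turn any other segment into b), so the proto-segment is *b.
Position 5: Mivasen has f, Gakule has h, Yobelan has h. Taking the neighbouring segments as reconstructed: Mivasen f could go back to *p or *f; Gakule h could go back to *f or *h; Yobelan h could go back to *f or *h — the one source consistent with every daughter is *f.
This points to *kegafib. Verify forward in each daughter:
Mivasen: start from *kegafib.
  rule 1 (final devoicing): kegafib → kegafip
  rule 2 (intervocalic lenition): kegafip → kehafip
  rule 3: no change — kehafip
  rule 4: no change — kehafip
  ⇒ Mivasen kehafip
Gakule: start from *kegafib.
  rule 1: no change — kegafib
  rule 2: no change — kegafib
  rule 3 (vowel merger): kegafib → kegafeb
  rule 4 (unconditioned shift): kegafeb → kegaheb
  ⇒ Gakule kegaheb
Yobelan: start from *kegafib.
  rule 1 (unconditioned shift): kegafib → kegafiv
  rule 2 (unconditioned shift): kegafiv → kegahiv
  rule 3 (vowel merger): kegahiv → kegohiv
  ⇒ Yobelan kegohiv
No other proto-form is consistent with every reflex, so the reconstruction is *kegafib.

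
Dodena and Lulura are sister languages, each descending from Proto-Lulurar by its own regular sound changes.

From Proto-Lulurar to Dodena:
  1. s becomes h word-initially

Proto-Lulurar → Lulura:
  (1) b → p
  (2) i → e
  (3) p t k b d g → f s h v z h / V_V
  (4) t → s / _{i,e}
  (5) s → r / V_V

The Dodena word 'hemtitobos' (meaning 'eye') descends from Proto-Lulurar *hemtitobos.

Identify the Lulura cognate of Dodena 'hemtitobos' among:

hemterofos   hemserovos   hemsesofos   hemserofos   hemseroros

hemserofos

Lulura: *hemtitobos
  hemtitobos → hemtitopos   [unconditioned shift]
  hemtitopos → hemtetopos   [vowel merger]
  hemtetopos → hemtesofos   [intervocalic lenition]
  hemtesofos → hemsesofos   [palatalisation]
  hemsesofos → hemserofos   [rhotacism]
  giving Lulura hemserofos.
Among the options, 'hemserofos' alone shows every Lulura change applied in order.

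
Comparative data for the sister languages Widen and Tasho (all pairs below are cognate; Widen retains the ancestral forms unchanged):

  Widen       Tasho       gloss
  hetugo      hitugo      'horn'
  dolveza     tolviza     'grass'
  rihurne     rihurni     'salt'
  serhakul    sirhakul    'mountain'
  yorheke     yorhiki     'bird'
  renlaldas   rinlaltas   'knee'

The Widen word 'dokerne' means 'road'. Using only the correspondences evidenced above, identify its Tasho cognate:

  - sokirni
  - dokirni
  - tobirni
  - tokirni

dolveza ~ tolviza — Widen d corresponds to Tasho t word-initially before a back vowel.
serhakul ~ sirhakul — Widen e corresponds to Tasho i after a consonant, before r.
rihurne ~ rihurni, yorheke ~ yorhiki — Widen e corresponds to Tasho i word-finally.
Applying these to Widen 'dokerne':
  dokerne → tokerne   (d→t word-initially before a back vowel)
  tokerne → tokirne   (e→i after a consonant, before r)
  tokirne → tokirni   (e→i word-finally)
So the Tasho cognate is 'tokirni'.

tokirni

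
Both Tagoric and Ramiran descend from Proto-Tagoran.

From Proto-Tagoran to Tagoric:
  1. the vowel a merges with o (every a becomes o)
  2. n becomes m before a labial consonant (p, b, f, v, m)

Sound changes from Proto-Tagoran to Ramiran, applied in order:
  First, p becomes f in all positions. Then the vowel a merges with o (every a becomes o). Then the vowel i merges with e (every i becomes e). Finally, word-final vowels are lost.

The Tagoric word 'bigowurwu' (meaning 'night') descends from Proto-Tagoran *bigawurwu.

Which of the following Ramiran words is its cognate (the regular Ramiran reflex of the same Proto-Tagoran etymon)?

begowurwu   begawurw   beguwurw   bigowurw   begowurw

Ramiran: *bigawurwu
  bigawurwu (rule 1 does not apply)
  bigawurwu → bigowurwu   [vowel merger]
  bigowurwu → begowurwu   [vowel merger]
  begowurwu → begowurw   [apocope]
  giving Ramiran begowurw.
Among the options, 'begowurw' alone shows every Ramiran change applied in order.

begowurw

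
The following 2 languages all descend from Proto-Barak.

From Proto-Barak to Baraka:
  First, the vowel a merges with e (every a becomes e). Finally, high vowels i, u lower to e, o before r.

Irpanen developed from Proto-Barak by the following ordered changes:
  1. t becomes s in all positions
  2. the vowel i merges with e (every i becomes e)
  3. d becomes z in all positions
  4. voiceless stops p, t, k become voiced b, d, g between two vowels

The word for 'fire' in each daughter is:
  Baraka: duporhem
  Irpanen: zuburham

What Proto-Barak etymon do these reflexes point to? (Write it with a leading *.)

Position 1: Baraka has d, Irpanen has z. Baraka preserves d here (none of its changes turn any other segment into d), so the proto-segment is *d.
Position 3: Baraka has p, Irpanen has b. Baraka preserves p here (none of its changes turn any other segment into p), so the proto-segment is *p.
Verify the candidate proto-form against each daughter:
Baraka: start from *dupurham.
  rule 1 (vowel merger): dupurham → dupurhem
  rule 2 (pre-rhotic lowering): dupurhem → duporhem
  ⇒ Baraka duporhem
Irpanen: start from *dupurham.
  rule 1: no change — dupurham
  rule 2: no change — dupurham
  rule 3 (unconditioned shift): dupurham → zupurham
  rule 4 (intervocalic voicing): zupurham → zuburham
  ⇒ Irpanen zuburham
No other proto-form is consistent with every reflex, so the reconstruction is *dupurham.

*dupurham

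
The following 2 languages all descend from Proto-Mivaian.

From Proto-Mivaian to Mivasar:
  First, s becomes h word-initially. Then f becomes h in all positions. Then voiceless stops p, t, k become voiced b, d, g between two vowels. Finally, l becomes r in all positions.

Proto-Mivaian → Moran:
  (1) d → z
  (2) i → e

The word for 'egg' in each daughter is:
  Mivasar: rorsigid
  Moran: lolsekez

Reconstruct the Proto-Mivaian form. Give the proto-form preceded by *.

Position 1: Mivasar has r, Moran has l. Moran preserves l here (none of its changes turn any other segment into l), so the proto-segment is *l.
Position 8: Mivasar has d, Moran has z. Taking the neighbouring segments as reconstructed: Mivasar d can only go back to *d; Moran z could go back to *d or *z — the one source consistent with every daughter is *d.
Continuing position by position gives *lolsikid; check it forward:
Mivasar: start from *lolsikid.
  rule 1: no change — lolsikid
  rule 2: no change — lolsikid
  rule 3 (intervocalic voicing): lolsikid → lolsigid
  rule 4 (unconditioned shift): lolsigid → rorsigid
  ⇒ Mivasar rorsigid
Moran: *lolsikid
  lolsikid → lolsikiz   [unconditioned shift]
  lolsikiz → lolsekez   [vowel merger]
  giving Moran lolsekez.
Only *lolsikid yields all of Mivasar rorsigid, Moran lolsekez.

*lolsikid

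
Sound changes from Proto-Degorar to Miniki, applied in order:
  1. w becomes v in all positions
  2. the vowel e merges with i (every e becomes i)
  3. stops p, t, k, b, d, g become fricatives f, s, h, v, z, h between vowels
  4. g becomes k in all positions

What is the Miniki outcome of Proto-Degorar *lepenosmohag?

Miniki: *lepenosmohag > lipinosmohag > lifinosmohag > lifinosmohak  (by vowel merger, intervocalic lenition, unconditioned shift)

lifinosmohak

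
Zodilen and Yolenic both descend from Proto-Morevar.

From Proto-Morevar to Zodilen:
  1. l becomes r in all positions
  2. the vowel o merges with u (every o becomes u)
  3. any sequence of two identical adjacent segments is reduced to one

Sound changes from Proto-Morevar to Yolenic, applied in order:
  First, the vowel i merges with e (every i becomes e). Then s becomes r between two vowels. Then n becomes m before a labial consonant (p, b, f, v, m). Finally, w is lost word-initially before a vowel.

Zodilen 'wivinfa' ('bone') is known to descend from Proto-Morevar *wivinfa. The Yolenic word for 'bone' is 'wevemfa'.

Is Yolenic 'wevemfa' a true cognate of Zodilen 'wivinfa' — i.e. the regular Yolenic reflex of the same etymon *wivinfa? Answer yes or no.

no

Derive the expected Yolenic reflex of *wivinfa:
Yolenic: *wivinfa > wevenfa > wevemfa > evemfa  (by vowel merger, nasal place assimilation, glide loss)
The regular Yolenic reflex would be 'evemfa', but the attested form is 'wevemfa'. The correspondence is irregular, so they are not cognates (the Yolenic form has a different source).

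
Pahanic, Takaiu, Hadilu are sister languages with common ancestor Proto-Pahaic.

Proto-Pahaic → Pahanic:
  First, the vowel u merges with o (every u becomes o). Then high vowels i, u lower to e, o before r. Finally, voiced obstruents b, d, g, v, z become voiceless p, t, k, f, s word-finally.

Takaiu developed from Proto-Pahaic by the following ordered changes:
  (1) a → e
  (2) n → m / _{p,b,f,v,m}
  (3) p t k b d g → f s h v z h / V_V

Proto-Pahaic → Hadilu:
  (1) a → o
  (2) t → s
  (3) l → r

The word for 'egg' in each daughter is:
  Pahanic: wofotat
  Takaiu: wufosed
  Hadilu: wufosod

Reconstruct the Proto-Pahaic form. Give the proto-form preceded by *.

Position 7: Pahanic has t, Takaiu has d, Hadilu has d. Takaiu preserves d here (none of its changes turn any other segment into d), so the proto-segment is *d.
Position 5: Pahanic has t, Takaiu has s, Hadilu has s. Taking the neighbouring segments as reconstructed: Pahanic t can only go back to *t; Takaiu s could go back to *t or *s; Hadilu s could go back to *t or *s — the one source consistent with every daughter is *t.
Verify the candidate proto-form against each daughter:
Pahanic: *wufotad
  wufotad → wofotad   [vowel merger]
  wofotad (rule 2 does not apply)
  wofotad → wofotat   [final devoicing]
  giving Pahanic wofotat.
Takaiu: *wufotad > wufoted > wufosed  (by vowel merger, intervocalic lenition)
Hadilu: start from *wufotad.
  rule 1 (vowel merger): wufotad → wufotod
  rule 2 (unconditioned shift): wufotod → wufosod
  rule 3: no change — wufosod
  ⇒ Hadilu wufosod
Only *wufotad yields all of Pahanic wofotat, Takaiu wufosed, Hadilu wufosod.

*wufotad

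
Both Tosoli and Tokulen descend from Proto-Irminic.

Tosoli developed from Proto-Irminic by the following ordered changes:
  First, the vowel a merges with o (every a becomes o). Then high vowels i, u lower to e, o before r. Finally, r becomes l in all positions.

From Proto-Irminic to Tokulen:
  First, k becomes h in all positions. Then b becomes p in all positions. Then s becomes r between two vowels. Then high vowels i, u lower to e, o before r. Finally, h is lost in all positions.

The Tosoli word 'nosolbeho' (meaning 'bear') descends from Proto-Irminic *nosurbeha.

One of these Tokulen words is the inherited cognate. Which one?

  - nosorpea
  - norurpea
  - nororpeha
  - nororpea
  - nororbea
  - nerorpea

nororpea

Tokulen: start from *nosurbeha.
  rule 1: no change — nosurbeha
  rule 2 (unconditioned shift): nosurbeha → nosurpeha
  rule 3 (rhotacism): nosurpeha → norurpeha
  rule 4 (pre-rhotic lowering): norurpeha → nororpeha
  rule 5 (h-loss): nororpeha → nororpea
  ⇒ Tokulen nororpea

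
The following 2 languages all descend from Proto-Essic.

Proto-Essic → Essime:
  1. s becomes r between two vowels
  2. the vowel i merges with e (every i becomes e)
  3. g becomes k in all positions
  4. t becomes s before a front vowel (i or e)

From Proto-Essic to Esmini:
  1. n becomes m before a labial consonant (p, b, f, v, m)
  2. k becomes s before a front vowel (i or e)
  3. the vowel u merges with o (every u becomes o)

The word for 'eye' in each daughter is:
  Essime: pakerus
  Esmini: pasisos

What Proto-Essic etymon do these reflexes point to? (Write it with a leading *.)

*pakisus

Position 3: Essime has k, Esmini has s. Taking the neighbouring segments as reconstructed: Essime k could go back to *k or *g; Esmini s could go back to *k or *s — the one source consistent with every daughter is *k.
Position 6: Essime has u, Esmini has o. Essime preserves u here (none of its changes turn any other segment into u), so the proto-segment is *u.
Continuing position by position gives *pakisus; check it forward:
Essime: start from *pakisus.
  rule 1 (rhotacism): pakisus → pakirus
  rule 2 (vowel merger): pakirus → pakerus
  rule 3: no change — pakerus
  rule 4: no change — pakerus
  ⇒ Essime pakerus
Esmini: *pakisus
  pakisus (rule 1 does not apply)
  pakisus → pasisus   [palatalisation]
  pasisus → pasisos   [vowel merger]
  giving Esmini pasisos.
*pakisus is the unique common source.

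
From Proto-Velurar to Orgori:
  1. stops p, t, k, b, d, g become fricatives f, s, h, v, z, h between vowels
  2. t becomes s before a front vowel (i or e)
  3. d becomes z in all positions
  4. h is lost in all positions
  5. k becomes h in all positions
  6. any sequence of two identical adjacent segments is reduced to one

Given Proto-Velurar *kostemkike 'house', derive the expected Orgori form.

hosemhie

Orgori: *kostemkike > kostemkihe > kossemkihe > kossemkie > hossemhie > hosemhie  (by intervocalic lenition, palatalisation, h-loss, unconditioned shift, degemination)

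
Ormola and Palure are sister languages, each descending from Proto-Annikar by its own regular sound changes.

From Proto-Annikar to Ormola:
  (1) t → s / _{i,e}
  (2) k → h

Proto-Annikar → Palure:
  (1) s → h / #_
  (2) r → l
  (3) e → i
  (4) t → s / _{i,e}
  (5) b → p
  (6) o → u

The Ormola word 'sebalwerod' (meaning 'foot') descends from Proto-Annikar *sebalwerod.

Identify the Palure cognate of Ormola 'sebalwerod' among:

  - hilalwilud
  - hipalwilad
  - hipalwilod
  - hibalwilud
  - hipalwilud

hipalwilud

Palure: *sebalwerod
  sebalwerod → hebalwerod   [debuccalisation]
  hebalwerod → hebalwelod   [unconditioned shift]
  hebalwelod → hibalwilod   [vowel merger]
  hibalwilod (rule 4 does not apply)
  hibalwilod → hipalwilod   [unconditioned shift]
  hipalwilod → hipalwilud   [vowel merger]
  giving Palure hipalwilud.
Among the options, 'hipalwilud' alone shows every Palure change applied in order.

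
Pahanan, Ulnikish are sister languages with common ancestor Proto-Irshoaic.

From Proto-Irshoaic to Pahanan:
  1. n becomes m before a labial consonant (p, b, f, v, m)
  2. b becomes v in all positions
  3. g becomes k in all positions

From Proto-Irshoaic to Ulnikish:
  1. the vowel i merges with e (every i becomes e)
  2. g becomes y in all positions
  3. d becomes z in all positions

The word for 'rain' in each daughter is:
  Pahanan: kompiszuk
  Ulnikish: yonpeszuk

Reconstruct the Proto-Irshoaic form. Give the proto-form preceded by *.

*gonpiszuk

Position 5: Pahanan has i, Ulnikish has e. Pahanan preserves i here (none of its changes turn any other segment into i), so the proto-segment is *i.
Position 1: Pahanan has k, Ulnikish has y. Taking the neighbouring segments as reconstructed: Pahanan k could go back to *k or *g; Ulnikish y could go back to *g or *y — the one source consistent with every daughter is *g.
Verify the candidate proto-form against each daughter:
Pahanan: *gonpiszuk > gompiszuk > kompiszuk  (by nasal place assimilation, unconditioned shift)
Ulnikish: start from *gonpiszuk.
  rule 1 (vowel merger): gonpiszuk → gonpeszuk
  rule 2 (unconditioned shift): gonpeszuk → yonpeszuk
  rule 3: no change — yonpeszuk
  ⇒ Ulnikish yonpeszuk
No other proto-form is consistent with every reflex, so the reconstruction is *gonpiszuk.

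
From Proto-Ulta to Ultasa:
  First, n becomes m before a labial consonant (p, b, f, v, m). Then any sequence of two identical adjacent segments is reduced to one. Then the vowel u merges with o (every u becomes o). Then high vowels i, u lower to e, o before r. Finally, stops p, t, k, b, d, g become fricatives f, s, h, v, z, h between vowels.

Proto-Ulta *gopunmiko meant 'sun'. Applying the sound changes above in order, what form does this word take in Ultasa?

Ultasa: start from *gopunmiko.
  rule 1 (nasal place assimilation): gopunmiko → gopummiko
  rule 2 (degemination): gopummiko → gopumiko
  rule 3 (vowel merger): gopumiko → gopomiko
  rule 4: no change — gopomiko
  rule 5 (intervocalic lenition): gopomiko → gofomiho
  ⇒ Ultasa gofomiho

gofomiho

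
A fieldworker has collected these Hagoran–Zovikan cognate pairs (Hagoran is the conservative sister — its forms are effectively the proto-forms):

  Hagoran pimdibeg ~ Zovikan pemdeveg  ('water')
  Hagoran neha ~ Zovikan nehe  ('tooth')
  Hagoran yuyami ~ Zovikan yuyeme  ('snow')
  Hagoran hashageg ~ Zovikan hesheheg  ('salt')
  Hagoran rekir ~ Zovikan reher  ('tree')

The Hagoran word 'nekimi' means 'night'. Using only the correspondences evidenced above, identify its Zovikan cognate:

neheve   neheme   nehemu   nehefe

rekir ~ reher — Hagoran k corresponds to Zovikan h between vowels (before a front vowel).
pimdibeg ~ pemdeveg — Hagoran i corresponds to Zovikan e after a consonant, before a nasal.
yuyami ~ yuyeme — Hagoran i corresponds to Zovikan e word-finally.
Applying these to Hagoran 'nekimi':
  nekimi → nehimi   (k→h between vowels (before a front vowel))
  nehimi → nehemi   (i→e after a consonant, before a nasal)
  nehemi → neheme   (i→e word-finally)
So the Zovikan cognate is 'neheme'.

neheme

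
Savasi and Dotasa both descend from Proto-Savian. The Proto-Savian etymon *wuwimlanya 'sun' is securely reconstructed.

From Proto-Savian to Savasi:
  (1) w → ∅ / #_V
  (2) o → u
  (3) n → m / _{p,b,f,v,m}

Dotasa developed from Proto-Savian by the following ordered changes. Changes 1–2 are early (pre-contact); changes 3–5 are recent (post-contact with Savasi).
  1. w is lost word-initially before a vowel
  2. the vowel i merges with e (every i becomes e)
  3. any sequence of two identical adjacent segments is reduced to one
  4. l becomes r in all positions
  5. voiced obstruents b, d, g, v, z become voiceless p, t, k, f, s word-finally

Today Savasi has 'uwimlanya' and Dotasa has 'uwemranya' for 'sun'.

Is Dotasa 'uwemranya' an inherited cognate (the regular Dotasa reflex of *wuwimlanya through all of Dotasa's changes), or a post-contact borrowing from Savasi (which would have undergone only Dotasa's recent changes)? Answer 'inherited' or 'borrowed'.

If inherited, *wuwimlanya would pass through all of Dotasa's changes:
Dotasa: *wuwimlanya > uwimlanya > uwemlanya > uwemranya  (by glide loss, vowel merger, unconditioned shift)
If borrowed from Savasi 'uwimlanya' after the early changes, it would undergo only the recent ones:
  rule 3 (degemination): no change (uwimlanya)
  rule 4 (unconditioned shift): uwimlanya → uwimranya
  rule 5 (final devoicing): no change (uwimranya)
  ⇒ as a loan: uwimranya
Dotasa 'uwemranya' matches the inherited outcome exactly, so it is an inherited cognate, not a loan.

inherited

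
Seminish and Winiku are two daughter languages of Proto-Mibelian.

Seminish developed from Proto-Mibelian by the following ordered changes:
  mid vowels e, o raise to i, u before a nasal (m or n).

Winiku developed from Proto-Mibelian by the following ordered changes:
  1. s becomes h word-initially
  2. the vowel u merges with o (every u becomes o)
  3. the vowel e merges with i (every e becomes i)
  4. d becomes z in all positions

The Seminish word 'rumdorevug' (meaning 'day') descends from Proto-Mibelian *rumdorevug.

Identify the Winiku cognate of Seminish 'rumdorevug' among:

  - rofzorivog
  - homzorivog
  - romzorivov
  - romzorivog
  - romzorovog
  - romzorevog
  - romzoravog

romzorivog

Winiku: *rumdorevug > romdorevog > romdorivog > romzorivog  (by vowel merger, vowel merger, unconditioned shift)
The other candidates each miss or misapply at least one Winiku change.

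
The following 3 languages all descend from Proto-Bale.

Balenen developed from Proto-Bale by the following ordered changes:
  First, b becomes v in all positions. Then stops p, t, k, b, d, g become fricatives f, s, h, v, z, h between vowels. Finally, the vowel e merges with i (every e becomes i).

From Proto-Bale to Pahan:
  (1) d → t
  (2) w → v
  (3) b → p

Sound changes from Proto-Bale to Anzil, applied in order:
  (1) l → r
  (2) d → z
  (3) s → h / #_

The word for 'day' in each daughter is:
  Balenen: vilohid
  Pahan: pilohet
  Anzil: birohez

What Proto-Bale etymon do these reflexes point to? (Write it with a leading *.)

Position 7: Balenen has d, Pahan has t, Anzil has z. Balenen preserves d here (none of its changes turn any other segment into d), so the proto-segment is *d.
Position 1: Balenen has v, Pahan has p, Anzil has b. Anzil preserves b here (none of its changes turn any other segment into b), so the proto-segment is *b.
Position 6: Balenen has i, Pahan has e, Anzil has e. Pahan preserves e here (none of its changes turn any other segment into e), so the proto-segment is *e.
Verify the candidate proto-form against each daughter:
Balenen: *bilohed
  bilohed → vilohed   [unconditioned shift]
  vilohed (rule 2 does not apply)
  vilohed → vilohid   [vowel merger]
  giving Balenen vilohid.
Pahan: start from *bilohed.
  rule 1 (unconditioned shift): bilohed → bilohet
  rule 2: no change — bilohet
  rule 3 (unconditioned shift): bilohet → pilohet
  ⇒ Pahan pilohet
Anzil: start from *bilohed.
  rule 1 (unconditioned shift): bilohed → birohed
  rule 2 (unconditioned shift): birohed → birohez
  rule 3: no change — birohez
  ⇒ Anzil birohez
Only *bilohed yields all of Balenen vilohid, Pahan pilohet, Anzil birohez.

*bilohed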